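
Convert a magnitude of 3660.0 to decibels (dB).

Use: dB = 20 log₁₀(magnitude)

dB = 20 log₁₀(3660.0) = 71.3 dB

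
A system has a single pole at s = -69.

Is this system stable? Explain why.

Pole at s = -69 is in the left half-plane. Stable.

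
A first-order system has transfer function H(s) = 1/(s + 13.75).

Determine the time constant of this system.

For H(s) = 1/(s + 1/τ), the pole is at -1/τ = -13.75, so τ = 1/13.75 = 0.0727 s.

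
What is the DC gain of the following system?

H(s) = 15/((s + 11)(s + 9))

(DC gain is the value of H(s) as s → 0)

DC gain = H(0) = 15/(11 × 9) = 15/99 = 0.1515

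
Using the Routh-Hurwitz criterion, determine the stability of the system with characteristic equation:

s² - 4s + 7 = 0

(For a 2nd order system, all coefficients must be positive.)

Coefficients: 1, -4, 7. b=-4 not positive, so system is unstable.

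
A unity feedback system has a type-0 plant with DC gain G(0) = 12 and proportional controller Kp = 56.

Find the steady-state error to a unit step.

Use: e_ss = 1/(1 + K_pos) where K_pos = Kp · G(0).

K_pos = Kp · G(0) = 56 × 12 = 672. e_ss = 1/(1 + 672) = 0.0015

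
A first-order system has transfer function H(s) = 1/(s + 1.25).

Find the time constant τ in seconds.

For H(s) = 1/(s + 1/τ), the pole is at -1/τ = -1.25, so τ = 1/1.25 = 0.8 s.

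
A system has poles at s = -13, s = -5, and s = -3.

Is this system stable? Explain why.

All poles are in the left half-plane. System is stable.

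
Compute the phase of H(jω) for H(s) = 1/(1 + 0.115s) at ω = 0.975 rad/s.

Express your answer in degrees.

Phase = -arctan(ωτ) = -arctan(0.975 × 0.115) = -6.4°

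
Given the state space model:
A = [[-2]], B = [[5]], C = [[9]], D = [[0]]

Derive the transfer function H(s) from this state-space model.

(sI - A)⁻¹ = 1/(s + 2). H(s) = 9 × 5/(s + 2) + 0 = 45/(s + 2).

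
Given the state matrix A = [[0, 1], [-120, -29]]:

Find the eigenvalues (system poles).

det(A - λI) = λ² - (-29)λ + 120 = (λ - (-24))(λ - (-5)). Eigenvalues: -24, -5.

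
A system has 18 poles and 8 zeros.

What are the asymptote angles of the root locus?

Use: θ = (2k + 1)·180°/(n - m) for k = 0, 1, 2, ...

n - m = 18 - 8 = 10. Angles: θk = (2k + 1)·180°/10 = 18°, 54°, 90°, 126°, 162°, 198°, 234°, 270°, 306°, 342°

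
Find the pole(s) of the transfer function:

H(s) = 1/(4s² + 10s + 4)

Discriminant = 10² - 4×4×4 = 100 - 64 = 36 > 0, so two distinct real poles. Using quadratic formula: s = (-10 ± √36)/(2×4) = (-10 ± √36)/8, with √36 = 6. s₁ = -4/8 = -0.5, s₂ = -16/8 = -2. Poles: s₁ = -0.5, s₂ = -2.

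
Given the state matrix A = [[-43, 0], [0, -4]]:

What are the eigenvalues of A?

For diagonal matrix, eigenvalues are diagonal entries: λ₁ = -43, λ₂ = -4.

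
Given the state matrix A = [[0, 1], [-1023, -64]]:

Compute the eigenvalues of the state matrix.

det(A - λI) = λ² - (-64)λ + 1023 = (λ - (-33))(λ - (-31)). Eigenvalues: -33, -31.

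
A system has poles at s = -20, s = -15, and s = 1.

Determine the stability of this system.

Pole(s) at s = 1 are not in the left half-plane. System is unstable.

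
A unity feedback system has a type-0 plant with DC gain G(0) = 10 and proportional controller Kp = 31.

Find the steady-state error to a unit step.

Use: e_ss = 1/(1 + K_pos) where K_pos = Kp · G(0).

K_pos = Kp · G(0) = 31 × 10 = 310. e_ss = 1/(1 + 310) = 0.0032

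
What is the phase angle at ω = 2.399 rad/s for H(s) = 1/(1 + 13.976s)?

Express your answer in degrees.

Phase = -arctan(ωτ) = -arctan(2.399 × 13.976) = -88.3°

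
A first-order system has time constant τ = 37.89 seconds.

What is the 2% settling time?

For first-order system, 2% settling time ≈ 4τ = 4 × 37.89 = 151.56 s.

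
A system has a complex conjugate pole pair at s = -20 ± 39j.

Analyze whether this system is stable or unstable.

Real part of poles is -20 (< 0, left half-plane). Stable.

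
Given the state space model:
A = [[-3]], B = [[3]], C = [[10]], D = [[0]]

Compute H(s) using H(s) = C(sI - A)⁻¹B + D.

(sI - A)⁻¹ = 1/(s + 3). H(s) = 10 × 3/(s + 3) + 0 = 30/(s + 3).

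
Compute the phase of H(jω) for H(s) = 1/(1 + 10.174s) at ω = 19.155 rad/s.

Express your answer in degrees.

Phase = -arctan(ωτ) = -arctan(19.155 × 10.174) = -89.7°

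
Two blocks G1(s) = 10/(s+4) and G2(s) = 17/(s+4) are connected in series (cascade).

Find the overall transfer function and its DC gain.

Series: multiply transfer functions. G_eq = 10/(s+4) × 17/(s+4) = 170/((s+4)(s+4)). DC gain = 170/(4×4) = 10.625.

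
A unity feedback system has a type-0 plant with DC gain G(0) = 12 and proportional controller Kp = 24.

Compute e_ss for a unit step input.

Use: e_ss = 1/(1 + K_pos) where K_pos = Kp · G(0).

K_pos = Kp · G(0) = 24 × 12 = 288. e_ss = 1/(1 + 288) = 0.0035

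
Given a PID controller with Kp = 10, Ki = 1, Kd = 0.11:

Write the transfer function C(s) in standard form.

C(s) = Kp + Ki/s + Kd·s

Substituting values: C(s) = 10 + 1/s + 0.11s = (0.11s² + 10s + 1)/s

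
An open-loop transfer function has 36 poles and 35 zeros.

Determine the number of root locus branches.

Root locus has n branches where n = number of poles = 36.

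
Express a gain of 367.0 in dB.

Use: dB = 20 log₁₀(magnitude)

dB = 20 log₁₀(367.0) = 51.3 dB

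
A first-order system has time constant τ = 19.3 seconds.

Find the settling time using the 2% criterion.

For first-order system, 2% settling time ≈ 4τ = 4 × 19.3 = 77.2 s.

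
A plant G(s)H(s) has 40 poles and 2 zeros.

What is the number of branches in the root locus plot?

Root locus has n branches where n = number of poles = 40.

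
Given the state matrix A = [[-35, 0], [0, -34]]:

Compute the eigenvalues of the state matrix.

For diagonal matrix, eigenvalues are diagonal entries: λ₁ = -35, λ₂ = -34.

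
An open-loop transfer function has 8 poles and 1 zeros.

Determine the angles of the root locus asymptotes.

n - m = 8 - 1 = 7. Angles: θk = (2k + 1)·180°/7 = 25.71°, 77.14°, 128.57°, 180°, 231.43°, 282.86°, 334.29°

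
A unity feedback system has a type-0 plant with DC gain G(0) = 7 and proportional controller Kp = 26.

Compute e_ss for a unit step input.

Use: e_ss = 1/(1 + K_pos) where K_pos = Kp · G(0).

K_pos = Kp · G(0) = 26 × 7 = 182. e_ss = 1/(1 + 182) = 0.0055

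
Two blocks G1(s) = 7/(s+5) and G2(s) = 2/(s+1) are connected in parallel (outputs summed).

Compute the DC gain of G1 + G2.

Parallel: G_eq = G1 + G2. DC gain = G1(0) + G2(0) = 7/5 + 2/1 = 1.4 + 2 = 3.4.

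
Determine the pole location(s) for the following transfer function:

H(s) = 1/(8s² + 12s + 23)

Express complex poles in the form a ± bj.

Discriminant = 12² - 4×8×23 = 144 - 736 = -592 < 0, so the poles are a complex conjugate pair s = (-12 ± j√592)/(2×8). Real part = -12/(2×8) = -12/16 = -0.75; imaginary part = ±√592/(2×8) ≈ 1.5207. Poles: s = -0.75 ± 1.5207j.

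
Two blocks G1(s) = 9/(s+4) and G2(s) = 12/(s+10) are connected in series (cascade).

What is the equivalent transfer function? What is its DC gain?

Series: multiply transfer functions. G_eq = 9/(s+4) × 12/(s+10) = 108/((s+4)(s+10)). DC gain = 108/(4×10) = 2.7.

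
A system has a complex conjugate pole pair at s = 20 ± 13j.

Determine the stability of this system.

Real part of poles is 20 (> 0, right half-plane). Unstable.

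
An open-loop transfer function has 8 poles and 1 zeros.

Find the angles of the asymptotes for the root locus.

n - m = 8 - 1 = 7. Angles: θk = (2k + 1)·180°/7 = 25.71°, 77.14°, 128.57°, 180°, 231.43°, 282.86°, 334.29°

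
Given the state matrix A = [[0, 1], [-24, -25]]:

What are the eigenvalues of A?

det(A - λI) = λ² - (-25)λ + 24 = (λ - (-1))(λ - (-24)). Eigenvalues: -1, -24.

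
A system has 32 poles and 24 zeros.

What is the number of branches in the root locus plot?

Root locus has n branches where n = number of poles = 32.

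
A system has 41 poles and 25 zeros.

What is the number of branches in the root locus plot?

Root locus has n branches where n = number of poles = 41.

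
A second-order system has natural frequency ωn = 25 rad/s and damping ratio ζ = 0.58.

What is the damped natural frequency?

ωd = ωn√(1 - ζ²) = 25√(1 - 0.58²) = 20.37 rad/s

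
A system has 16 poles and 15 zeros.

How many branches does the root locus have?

Root locus has n branches where n = number of poles = 16.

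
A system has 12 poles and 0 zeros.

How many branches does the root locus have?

Root locus has n branches where n = number of poles = 12.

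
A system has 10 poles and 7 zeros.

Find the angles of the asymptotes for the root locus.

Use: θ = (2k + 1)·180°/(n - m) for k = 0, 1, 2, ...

n - m = 10 - 7 = 3. Angles: θk = (2k + 1)·180°/3 = 60°, 180°, 300°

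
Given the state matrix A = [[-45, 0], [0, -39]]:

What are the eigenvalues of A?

For diagonal matrix, eigenvalues are diagonal entries: λ₁ = -45, λ₂ = -39.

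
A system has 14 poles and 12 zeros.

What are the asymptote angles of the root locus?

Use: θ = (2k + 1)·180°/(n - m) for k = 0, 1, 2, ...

n - m = 14 - 12 = 2. Angles: θk = (2k + 1)·180°/2 = 90°, 270°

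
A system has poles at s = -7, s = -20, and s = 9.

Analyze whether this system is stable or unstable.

Pole(s) at s = 9 are not in the left half-plane. System is unstable.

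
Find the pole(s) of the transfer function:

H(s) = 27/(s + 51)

Pole is where denominator = 0: s + 51 = 0, so s = -51.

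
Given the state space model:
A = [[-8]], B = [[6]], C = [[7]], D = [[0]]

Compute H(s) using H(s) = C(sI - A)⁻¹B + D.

(sI - A)⁻¹ = 1/(s + 8). H(s) = 7 × 6/(s + 8) + 0 = 42/(s + 8).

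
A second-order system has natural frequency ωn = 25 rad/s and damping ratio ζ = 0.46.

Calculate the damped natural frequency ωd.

ωd = ωn√(1 - ζ²) = 25√(1 - 0.46²) = 22.2 rad/s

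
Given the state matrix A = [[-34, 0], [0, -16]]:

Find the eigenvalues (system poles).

For diagonal matrix, eigenvalues are diagonal entries: λ₁ = -34, λ₂ = -16.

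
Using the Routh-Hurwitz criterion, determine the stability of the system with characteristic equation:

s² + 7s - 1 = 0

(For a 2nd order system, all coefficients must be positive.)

Coefficients: 1, 7, -1. c=-1 not positive, so system is unstable.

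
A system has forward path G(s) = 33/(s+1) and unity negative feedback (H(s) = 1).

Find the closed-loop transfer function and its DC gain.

T(s) = G/(1+GH) = [33/(s+1)] / [1 + 33/(s+1)] = 33/(s+1+33) = 33/(s+34). DC gain = 33/34 = 0.9706.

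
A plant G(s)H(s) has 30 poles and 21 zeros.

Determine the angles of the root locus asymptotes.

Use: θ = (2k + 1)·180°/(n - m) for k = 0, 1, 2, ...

n - m = 30 - 21 = 9. Angles: θk = (2k + 1)·180°/9 = 20°, 60°, 100°, 140°, 180°, 220°, 260°, 300°, 340°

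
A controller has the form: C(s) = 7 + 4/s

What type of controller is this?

This is a Proportional-Integral (PI) controller.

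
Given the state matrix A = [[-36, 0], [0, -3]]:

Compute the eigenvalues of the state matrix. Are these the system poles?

For diagonal matrix, eigenvalues are diagonal entries: λ₁ = -36, λ₂ = -3. Eigenvalues of A = system poles.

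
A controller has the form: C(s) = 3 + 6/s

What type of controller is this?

This is a Proportional-Integral (PI) controller.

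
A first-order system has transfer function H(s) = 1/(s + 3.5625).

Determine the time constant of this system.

For H(s) = 1/(s + 1/τ), the pole is at -1/τ = -3.5625, so τ = 1/3.5625 = 0.2807 s.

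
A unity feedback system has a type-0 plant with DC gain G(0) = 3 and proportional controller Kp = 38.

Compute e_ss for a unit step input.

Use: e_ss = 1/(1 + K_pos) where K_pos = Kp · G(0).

K_pos = Kp · G(0) = 38 × 3 = 114. e_ss = 1/(1 + 114) = 0.0087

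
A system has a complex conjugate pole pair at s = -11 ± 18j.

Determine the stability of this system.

Real part of poles is -11 (< 0, left half-plane). Stable.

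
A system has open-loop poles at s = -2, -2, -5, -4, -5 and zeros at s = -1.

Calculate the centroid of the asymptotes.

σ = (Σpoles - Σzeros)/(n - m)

σ = (Σpoles - Σzeros)/(n - m) = (-18 - (-1))/(5 - 1) = -17/4 = -4.25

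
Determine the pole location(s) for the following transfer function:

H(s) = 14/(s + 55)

Pole is where denominator = 0: s + 55 = 0, so s = -55.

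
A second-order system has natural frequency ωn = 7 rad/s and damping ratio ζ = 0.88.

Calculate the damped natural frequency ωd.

ωd = ωn√(1 - ζ²) = 7√(1 - 0.88²) = 3.32 rad/s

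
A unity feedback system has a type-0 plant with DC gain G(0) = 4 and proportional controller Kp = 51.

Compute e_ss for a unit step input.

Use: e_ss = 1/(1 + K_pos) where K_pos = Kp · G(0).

K_pos = Kp · G(0) = 51 × 4 = 204. e_ss = 1/(1 + 204) = 0.0049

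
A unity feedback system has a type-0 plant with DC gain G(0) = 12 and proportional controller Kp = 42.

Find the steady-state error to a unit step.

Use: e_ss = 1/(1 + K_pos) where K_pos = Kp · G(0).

K_pos = Kp · G(0) = 42 × 12 = 504. e_ss = 1/(1 + 504) = 0.0020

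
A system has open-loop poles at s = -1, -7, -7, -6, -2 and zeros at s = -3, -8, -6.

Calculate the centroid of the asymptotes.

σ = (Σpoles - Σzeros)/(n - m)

σ = (Σpoles - Σzeros)/(n - m) = (-23 - (-17))/(5 - 3) = -6/2 = -3.0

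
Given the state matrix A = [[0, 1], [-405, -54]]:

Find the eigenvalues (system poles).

det(A - λI) = λ² - (-54)λ + 405 = (λ - (-9))(λ - (-45)). Eigenvalues: -9, -45.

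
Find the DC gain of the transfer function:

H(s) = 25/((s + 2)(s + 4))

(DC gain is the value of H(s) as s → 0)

DC gain = H(0) = 25/(2 × 4) = 25/8 = 3.125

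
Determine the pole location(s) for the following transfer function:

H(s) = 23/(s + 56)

Pole is where denominator = 0: s + 56 = 0, so s = -56.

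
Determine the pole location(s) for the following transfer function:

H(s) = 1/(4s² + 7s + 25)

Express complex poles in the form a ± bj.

Discriminant = 7² - 4×4×25 = 49 - 400 = -351 < 0, so the poles are a complex conjugate pair s = (-7 ± j√351)/(2×4). Real part = -7/(2×4) = -7/8 = -0.875; imaginary part = ±√351/(2×4) ≈ 2.3419. Poles: s = -0.875 ± 2.3419j.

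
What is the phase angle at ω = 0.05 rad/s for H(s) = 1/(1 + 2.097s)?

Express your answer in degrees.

Phase = -arctan(ωτ) = -arctan(0.05 × 2.097) = -6.0°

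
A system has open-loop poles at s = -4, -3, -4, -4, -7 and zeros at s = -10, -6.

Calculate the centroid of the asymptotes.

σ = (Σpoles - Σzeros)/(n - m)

σ = (Σpoles - Σzeros)/(n - m) = (-22 - (-16))/(5 - 2) = -6/3 = -2.0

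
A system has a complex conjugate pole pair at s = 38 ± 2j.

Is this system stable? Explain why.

Real part of poles is 38 (> 0, right half-plane). Unstable.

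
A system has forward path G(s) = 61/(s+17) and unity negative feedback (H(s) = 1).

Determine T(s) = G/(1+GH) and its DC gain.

T(s) = G/(1+GH) = [61/(s+17)] / [1 + 61/(s+17)] = 61/(s+17+61) = 61/(s+78). DC gain = 61/78 = 0.7821.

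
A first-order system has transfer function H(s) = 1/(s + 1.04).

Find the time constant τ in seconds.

For H(s) = 1/(s + 1/τ), the pole is at -1/τ = -1.04, so τ = 1/1.04 = 0.9615 s.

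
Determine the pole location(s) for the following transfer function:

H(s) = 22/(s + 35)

Pole is where denominator = 0: s + 35 = 0, so s = -35.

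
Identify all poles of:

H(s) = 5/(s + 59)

Pole is where denominator = 0: s + 59 = 0, so s = -59.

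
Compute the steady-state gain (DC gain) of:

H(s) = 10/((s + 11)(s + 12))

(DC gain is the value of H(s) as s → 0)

DC gain = H(0) = 10/(11 × 12) = 10/132 = 0.0758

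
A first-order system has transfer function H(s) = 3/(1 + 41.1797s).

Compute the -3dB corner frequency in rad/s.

Corner frequency = 1/τ = 1/41.1797 = 0.024 rad/s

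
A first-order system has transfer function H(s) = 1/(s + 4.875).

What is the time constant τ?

For H(s) = 1/(s + 1/τ), the pole is at -1/τ = -4.875, so τ = 1/4.875 = 0.2051 s.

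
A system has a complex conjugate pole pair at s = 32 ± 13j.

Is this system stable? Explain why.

Real part of poles is 32 (> 0, right half-plane). Unstable.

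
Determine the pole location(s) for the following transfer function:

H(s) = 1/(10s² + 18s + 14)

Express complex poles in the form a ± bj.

Discriminant = 18² - 4×10×14 = 324 - 560 = -236 < 0, so the poles are a complex conjugate pair s = (-18 ± j√236)/(2×10). Real part = -18/(2×10) = -18/20 = -0.9; imaginary part = ±√236/(2×10) ≈ 0.7681. Poles: s = -0.9 ± 0.7681j.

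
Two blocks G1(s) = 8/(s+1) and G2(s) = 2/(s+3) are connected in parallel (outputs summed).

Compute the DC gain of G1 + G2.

Parallel: G_eq = G1 + G2. DC gain = G1(0) + G2(0) = 8/1 + 2/3 = 8 + 0.6667 = 8.6667.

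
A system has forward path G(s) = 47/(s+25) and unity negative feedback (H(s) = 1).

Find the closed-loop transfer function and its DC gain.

T(s) = G/(1+GH) = [47/(s+25)] / [1 + 47/(s+25)] = 47/(s+25+47) = 47/(s+72). DC gain = 47/72 = 0.6528.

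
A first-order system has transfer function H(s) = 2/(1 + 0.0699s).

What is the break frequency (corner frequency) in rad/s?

Corner frequency = 1/τ = 1/0.0699 = 14.306 rad/s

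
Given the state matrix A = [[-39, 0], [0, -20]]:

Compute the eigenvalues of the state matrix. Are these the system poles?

For diagonal matrix, eigenvalues are diagonal entries: λ₁ = -39, λ₂ = -20. Eigenvalues of A = system poles.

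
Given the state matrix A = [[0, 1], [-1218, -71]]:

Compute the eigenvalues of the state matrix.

det(A - λI) = λ² - (-71)λ + 1218 = (λ - (-42))(λ - (-29)). Eigenvalues: -42, -29.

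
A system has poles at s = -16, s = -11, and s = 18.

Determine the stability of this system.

Pole(s) at s = 18 are not in the left half-plane. System is unstable.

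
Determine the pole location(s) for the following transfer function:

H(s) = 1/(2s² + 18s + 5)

Discriminant = 18² - 4×2×5 = 324 - 40 = 284 > 0, so two distinct real poles. Using quadratic formula: s = (-18 ± √284)/(2×2) = (-18 ± √284)/4, with √284 ≈ 16.8523. s₁ ≈ -0.2869, s₂ ≈ -8.7131. Poles: s₁ = -0.2869, s₂ = -8.7131.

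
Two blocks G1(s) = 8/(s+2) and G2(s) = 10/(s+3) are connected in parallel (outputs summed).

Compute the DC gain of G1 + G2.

Parallel: G_eq = G1 + G2. DC gain = G1(0) + G2(0) = 8/2 + 10/3 = 4 + 3.3333 = 7.3333.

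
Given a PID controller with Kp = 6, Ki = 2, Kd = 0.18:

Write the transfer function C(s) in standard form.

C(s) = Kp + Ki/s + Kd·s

Substituting values: C(s) = 6 + 2/s + 0.18s = (0.18s² + 6s + 2)/s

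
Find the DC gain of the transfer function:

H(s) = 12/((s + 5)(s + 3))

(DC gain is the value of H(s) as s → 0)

DC gain = H(0) = 12/(5 × 3) = 12/15 = 0.8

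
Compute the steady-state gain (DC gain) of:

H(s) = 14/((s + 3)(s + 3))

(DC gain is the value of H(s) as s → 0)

DC gain = H(0) = 14/(3 × 3) = 14/9 = 1.5556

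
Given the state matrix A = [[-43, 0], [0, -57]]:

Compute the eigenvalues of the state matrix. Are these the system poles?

For diagonal matrix, eigenvalues are diagonal entries: λ₁ = -43, λ₂ = -57. Eigenvalues of A = system poles.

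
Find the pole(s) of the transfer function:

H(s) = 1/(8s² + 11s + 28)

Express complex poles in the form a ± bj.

Discriminant = 11² - 4×8×28 = 121 - 896 = -775 < 0, so the poles are a complex conjugate pair s = (-11 ± j√775)/(2×8). Real part = -11/(2×8) = -11/16 = -0.6875; imaginary part = ±√775/(2×8) ≈ 1.7399. Poles: s = -0.6875 ± 1.7399j.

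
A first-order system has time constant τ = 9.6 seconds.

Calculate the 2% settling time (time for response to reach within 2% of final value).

For first-order system, 2% settling time ≈ 4τ = 4 × 9.6 = 38.4 s.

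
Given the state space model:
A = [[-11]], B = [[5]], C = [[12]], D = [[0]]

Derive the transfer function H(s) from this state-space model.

(sI - A)⁻¹ = 1/(s + 11). H(s) = 12 × 5/(s + 11) + 0 = 60/(s + 11).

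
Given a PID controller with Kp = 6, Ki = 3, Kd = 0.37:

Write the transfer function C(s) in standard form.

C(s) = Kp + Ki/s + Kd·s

Substituting values: C(s) = 6 + 3/s + 0.37s = (0.37s² + 6s + 3)/s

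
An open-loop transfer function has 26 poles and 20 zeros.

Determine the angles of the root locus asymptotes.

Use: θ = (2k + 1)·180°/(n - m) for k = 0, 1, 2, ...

n - m = 26 - 20 = 6. Angles: θk = (2k + 1)·180°/6 = 30°, 90°, 150°, 210°, 270°, 330°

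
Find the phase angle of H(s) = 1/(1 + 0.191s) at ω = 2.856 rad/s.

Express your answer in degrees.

Phase = -arctan(ωτ) = -arctan(2.856 × 0.191) = -28.6°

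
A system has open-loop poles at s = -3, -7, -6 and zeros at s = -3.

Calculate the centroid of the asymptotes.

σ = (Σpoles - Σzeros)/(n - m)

σ = (Σpoles - Σzeros)/(n - m) = (-16 - (-3))/(3 - 1) = -13/2 = -6.5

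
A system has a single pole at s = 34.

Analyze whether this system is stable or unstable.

Pole at s = 34 is in the right half-plane. Unstable.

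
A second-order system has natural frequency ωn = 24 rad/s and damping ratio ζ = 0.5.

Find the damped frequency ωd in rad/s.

ωd = ωn√(1 - ζ²) = 24√(1 - 0.5²) = 20.78 rad/s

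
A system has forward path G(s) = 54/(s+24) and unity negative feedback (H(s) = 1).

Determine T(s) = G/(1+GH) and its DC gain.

T(s) = G/(1+GH) = [54/(s+24)] / [1 + 54/(s+24)] = 54/(s+24+54) = 54/(s+78). DC gain = 54/78 = 0.6923.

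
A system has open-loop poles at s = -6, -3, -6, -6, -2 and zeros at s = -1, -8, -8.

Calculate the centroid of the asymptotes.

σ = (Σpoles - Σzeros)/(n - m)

σ = (Σpoles - Σzeros)/(n - m) = (-23 - (-17))/(5 - 3) = -6/2 = -3.0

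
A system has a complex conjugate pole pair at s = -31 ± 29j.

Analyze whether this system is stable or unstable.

Real part of poles is -31 (< 0, left half-plane). Stable.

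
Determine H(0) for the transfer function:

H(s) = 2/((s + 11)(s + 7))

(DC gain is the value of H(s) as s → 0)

DC gain = H(0) = 2/(11 × 7) = 2/77 = 0.0260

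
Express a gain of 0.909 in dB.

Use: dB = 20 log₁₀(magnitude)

dB = 20 log₁₀(0.909) = -0.8 dB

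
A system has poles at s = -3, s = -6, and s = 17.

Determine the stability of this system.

Pole(s) at s = 17 are not in the left half-plane. System is unstable.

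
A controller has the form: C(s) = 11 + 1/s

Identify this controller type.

This is a Proportional-Integral (PI) controller.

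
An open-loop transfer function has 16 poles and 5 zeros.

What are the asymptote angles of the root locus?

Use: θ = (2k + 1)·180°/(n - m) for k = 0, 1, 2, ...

n - m = 16 - 5 = 11. Angles: θk = (2k + 1)·180°/11 = 16.36°, 49.09°, 81.82°, 114.55°, 147.27°, 180°, 212.73°, 245.45°, 278.18°, 310.91°, 343.64°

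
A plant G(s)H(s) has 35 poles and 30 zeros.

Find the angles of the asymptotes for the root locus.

n - m = 35 - 30 = 5. Angles: θk = (2k + 1)·180°/5 = 36°, 108°, 180°, 252°, 324°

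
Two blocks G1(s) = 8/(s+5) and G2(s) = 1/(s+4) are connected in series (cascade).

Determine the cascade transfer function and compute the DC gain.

Series: multiply transfer functions. G_eq = 8/(s+5) × 1/(s+4) = 8/((s+5)(s+4)). DC gain = 8/(5×4) = 0.4.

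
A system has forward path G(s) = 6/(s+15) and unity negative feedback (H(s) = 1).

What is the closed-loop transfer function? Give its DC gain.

T(s) = G/(1+GH) = [6/(s+15)] / [1 + 6/(s+15)] = 6/(s+15+6) = 6/(s+21). DC gain = 6/21 = 0.2857.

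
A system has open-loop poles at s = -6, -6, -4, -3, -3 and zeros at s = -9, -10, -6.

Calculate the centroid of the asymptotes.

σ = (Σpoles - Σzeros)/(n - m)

σ = (Σpoles - Σzeros)/(n - m) = (-22 - (-25))/(5 - 3) = 3/2 = 1.5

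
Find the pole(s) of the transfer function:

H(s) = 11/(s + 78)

Pole is where denominator = 0: s + 78 = 0, so s = -78.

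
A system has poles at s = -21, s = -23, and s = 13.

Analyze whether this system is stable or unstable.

Pole(s) at s = 13 are not in the left half-plane. System is unstable.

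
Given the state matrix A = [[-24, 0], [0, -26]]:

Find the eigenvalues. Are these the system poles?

For diagonal matrix, eigenvalues are diagonal entries: λ₁ = -24, λ₂ = -26. Eigenvalues of A = system poles.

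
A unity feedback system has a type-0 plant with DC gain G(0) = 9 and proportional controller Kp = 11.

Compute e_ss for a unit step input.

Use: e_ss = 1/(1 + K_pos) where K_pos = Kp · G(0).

K_pos = Kp · G(0) = 11 × 9 = 99. e_ss = 1/(1 + 99) = 0.01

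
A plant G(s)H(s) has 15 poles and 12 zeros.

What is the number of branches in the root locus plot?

Root locus has n branches where n = number of poles = 15.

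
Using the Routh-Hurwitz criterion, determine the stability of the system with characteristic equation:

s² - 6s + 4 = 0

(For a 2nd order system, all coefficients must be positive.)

Coefficients: 1, -6, 4. b=-6 not positive, so system is unstable.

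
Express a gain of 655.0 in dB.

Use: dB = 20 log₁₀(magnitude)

dB = 20 log₁₀(655.0) = 56.3 dB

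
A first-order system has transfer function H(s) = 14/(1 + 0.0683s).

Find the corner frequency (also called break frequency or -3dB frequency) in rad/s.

Corner frequency = 1/τ = 1/0.0683 = 14.641 rad/s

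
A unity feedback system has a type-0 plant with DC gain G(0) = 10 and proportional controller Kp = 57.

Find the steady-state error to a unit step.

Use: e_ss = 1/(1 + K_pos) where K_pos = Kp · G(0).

K_pos = Kp · G(0) = 57 × 10 = 570. e_ss = 1/(1 + 570) = 0.0018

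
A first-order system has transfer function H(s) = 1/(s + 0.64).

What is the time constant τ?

For H(s) = 1/(s + 1/τ), the pole is at -1/τ = -0.64, so τ = 1/0.64 = 1.5625 s.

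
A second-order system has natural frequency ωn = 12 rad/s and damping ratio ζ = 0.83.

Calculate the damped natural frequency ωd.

ωd = ωn√(1 - ζ²) = 12√(1 - 0.83²) = 6.69 rad/s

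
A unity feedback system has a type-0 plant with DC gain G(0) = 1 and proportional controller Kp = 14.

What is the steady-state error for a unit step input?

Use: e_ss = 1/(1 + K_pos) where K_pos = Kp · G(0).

K_pos = Kp · G(0) = 14 × 1 = 14. e_ss = 1/(1 + 14) = 0.0667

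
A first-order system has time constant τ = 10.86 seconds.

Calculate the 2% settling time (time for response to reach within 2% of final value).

For first-order system, 2% settling time ≈ 4τ = 4 × 10.86 = 43.44 s.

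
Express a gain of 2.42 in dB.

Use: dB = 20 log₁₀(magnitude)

dB = 20 log₁₀(2.42) = 7.7 dB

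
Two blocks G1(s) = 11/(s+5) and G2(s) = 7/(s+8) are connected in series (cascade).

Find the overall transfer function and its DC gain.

Series: multiply transfer functions. G_eq = 11/(s+5) × 7/(s+8) = 77/((s+5)(s+8)). DC gain = 77/(5×8) = 1.925.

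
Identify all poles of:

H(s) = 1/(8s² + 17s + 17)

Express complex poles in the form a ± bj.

Discriminant = 17² - 4×8×17 = 289 - 544 = -255 < 0, so the poles are a complex conjugate pair s = (-17 ± j√255)/(2×8). Real part = -17/(2×8) = -17/16 = -1.0625; imaginary part = ±√255/(2×8) ≈ 0.9980. Poles: s = -1.0625 ± 0.9980j.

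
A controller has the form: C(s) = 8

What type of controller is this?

This is a Proportional (P) controller.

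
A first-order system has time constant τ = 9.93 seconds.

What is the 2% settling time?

For first-order system, 2% settling time ≈ 4τ = 4 × 9.93 = 39.72 s.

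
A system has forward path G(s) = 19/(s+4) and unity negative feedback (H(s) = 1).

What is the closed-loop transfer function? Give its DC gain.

T(s) = G/(1+GH) = [19/(s+4)] / [1 + 19/(s+4)] = 19/(s+4+19) = 19/(s+23). DC gain = 19/23 = 0.8261.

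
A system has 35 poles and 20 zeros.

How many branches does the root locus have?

Root locus has n branches where n = number of poles = 35.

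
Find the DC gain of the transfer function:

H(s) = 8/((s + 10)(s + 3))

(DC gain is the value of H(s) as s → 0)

DC gain = H(0) = 8/(10 × 3) = 8/30 = 0.2667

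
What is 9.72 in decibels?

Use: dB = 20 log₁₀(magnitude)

dB = 20 log₁₀(9.72) = 19.8 dB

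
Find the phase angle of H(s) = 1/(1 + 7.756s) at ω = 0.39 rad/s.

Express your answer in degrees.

Phase = -arctan(ωτ) = -arctan(0.39 × 7.756) = -71.7°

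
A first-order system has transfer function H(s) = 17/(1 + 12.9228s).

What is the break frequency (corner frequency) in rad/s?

Corner frequency = 1/τ = 1/12.9228 = 0.077 rad/s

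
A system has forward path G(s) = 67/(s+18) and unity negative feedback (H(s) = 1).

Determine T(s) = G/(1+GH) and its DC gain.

T(s) = G/(1+GH) = [67/(s+18)] / [1 + 67/(s+18)] = 67/(s+18+67) = 67/(s+85). DC gain = 67/85 = 0.7882.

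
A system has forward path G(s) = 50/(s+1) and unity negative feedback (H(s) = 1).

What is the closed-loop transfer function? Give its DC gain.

T(s) = G/(1+GH) = [50/(s+1)] / [1 + 50/(s+1)] = 50/(s+1+50) = 50/(s+51). DC gain = 50/51 = 0.9804.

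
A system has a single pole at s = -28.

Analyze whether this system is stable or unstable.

Pole at s = -28 is in the left half-plane. Stable.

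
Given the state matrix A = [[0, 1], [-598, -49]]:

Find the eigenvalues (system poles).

det(A - λI) = λ² - (-49)λ + 598 = (λ - (-26))(λ - (-23)). Eigenvalues: -26, -23.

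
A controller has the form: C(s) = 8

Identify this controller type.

This is a Proportional (P) controller.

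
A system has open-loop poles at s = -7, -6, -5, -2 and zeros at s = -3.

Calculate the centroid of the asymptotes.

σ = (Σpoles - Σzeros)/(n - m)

σ = (Σpoles - Σzeros)/(n - m) = (-20 - (-3))/(4 - 1) = -17/3 = -5.67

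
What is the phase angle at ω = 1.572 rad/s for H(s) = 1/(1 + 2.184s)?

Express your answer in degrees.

Phase = -arctan(ωτ) = -arctan(1.572 × 2.184) = -73.8°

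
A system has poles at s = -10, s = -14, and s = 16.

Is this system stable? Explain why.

Pole(s) at s = 16 are not in the left half-plane. System is unstable.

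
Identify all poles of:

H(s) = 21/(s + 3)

Pole is where denominator = 0: s + 3 = 0, so s = -3.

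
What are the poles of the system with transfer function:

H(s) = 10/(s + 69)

Pole is where denominator = 0: s + 69 = 0, so s = -69.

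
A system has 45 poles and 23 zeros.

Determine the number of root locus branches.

Root locus has n branches where n = number of poles = 45.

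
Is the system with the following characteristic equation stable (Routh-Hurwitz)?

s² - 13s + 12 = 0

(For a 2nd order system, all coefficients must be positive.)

Coefficients: 1, -13, 12. b=-13 not positive, so system is unstable.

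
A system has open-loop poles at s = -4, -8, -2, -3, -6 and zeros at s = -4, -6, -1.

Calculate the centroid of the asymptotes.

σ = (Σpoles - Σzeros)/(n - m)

σ = (Σpoles - Σzeros)/(n - m) = (-23 - (-11))/(5 - 3) = -12/2 = -6.0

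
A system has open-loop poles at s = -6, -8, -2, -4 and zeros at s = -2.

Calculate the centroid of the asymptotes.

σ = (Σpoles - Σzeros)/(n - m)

σ = (Σpoles - Σzeros)/(n - m) = (-20 - (-2))/(4 - 1) = -18/3 = -6.0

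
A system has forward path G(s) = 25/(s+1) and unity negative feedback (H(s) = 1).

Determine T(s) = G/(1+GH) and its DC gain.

T(s) = G/(1+GH) = [25/(s+1)] / [1 + 25/(s+1)] = 25/(s+1+25) = 25/(s+26). DC gain = 25/26 = 0.9615.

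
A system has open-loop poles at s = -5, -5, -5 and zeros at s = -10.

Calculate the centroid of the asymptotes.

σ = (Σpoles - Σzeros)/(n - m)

σ = (Σpoles - Σzeros)/(n - m) = (-15 - (-10))/(3 - 1) = -5/2 = -2.5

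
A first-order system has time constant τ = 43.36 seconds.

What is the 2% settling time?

For first-order system, 2% settling time ≈ 4τ = 4 × 43.36 = 173.44 s.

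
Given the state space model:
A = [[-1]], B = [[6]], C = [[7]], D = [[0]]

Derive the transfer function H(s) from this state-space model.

(sI - A)⁻¹ = 1/(s + 1). H(s) = 7 × 6/(s + 1) + 0 = 42/(s + 1).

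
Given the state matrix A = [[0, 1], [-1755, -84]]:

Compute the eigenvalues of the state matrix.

det(A - λI) = λ² - (-84)λ + 1755 = (λ - (-45))(λ - (-39)). Eigenvalues: -45, -39.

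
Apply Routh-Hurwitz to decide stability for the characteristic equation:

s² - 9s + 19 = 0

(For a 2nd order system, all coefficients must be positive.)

Coefficients: 1, -9, 19. b=-9 not positive, so system is unstable.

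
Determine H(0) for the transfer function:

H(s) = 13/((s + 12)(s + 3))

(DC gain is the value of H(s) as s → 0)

DC gain = H(0) = 13/(12 × 3) = 13/36 = 0.3611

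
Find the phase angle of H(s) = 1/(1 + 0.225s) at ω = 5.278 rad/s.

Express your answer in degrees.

Phase = -arctan(ωτ) = -arctan(5.278 × 0.225) = -49.9°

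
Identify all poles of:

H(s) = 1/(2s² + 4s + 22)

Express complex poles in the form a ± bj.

Discriminant = 4² - 4×2×22 = 16 - 176 = -160 < 0, so the poles are a complex conjugate pair s = (-4 ± j√160)/(2×2). Real part = -4/(2×2) = -4/4 = -1; imaginary part = ±√160/(2×2) ≈ 3.1623. Poles: s = -1 ± 3.1623j.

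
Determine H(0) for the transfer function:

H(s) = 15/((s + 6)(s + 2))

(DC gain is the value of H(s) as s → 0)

DC gain = H(0) = 15/(6 × 2) = 15/12 = 1.25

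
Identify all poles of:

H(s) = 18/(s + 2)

Pole is where denominator = 0: s + 2 = 0, so s = -2.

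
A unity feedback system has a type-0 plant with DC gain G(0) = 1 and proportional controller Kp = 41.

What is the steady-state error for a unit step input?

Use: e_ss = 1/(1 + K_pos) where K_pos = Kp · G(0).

K_pos = Kp · G(0) = 41 × 1 = 41. e_ss = 1/(1 + 41) = 0.0238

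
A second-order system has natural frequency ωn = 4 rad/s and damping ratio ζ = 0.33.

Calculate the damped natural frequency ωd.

ωd = ωn√(1 - ζ²) = 4√(1 - 0.33²) = 3.78 rad/s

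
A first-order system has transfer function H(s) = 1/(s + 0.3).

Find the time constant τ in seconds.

For H(s) = 1/(s + 1/τ), the pole is at -1/τ = -0.3, so τ = 1/0.3 = 3.3333 s.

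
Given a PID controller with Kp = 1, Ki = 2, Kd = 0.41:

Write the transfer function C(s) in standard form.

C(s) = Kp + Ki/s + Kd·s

Substituting values: C(s) = 1 + 2/s + 0.41s = (0.41s² + s + 2)/s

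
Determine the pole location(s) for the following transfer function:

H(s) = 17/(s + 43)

Pole is where denominator = 0: s + 43 = 0, so s = -43.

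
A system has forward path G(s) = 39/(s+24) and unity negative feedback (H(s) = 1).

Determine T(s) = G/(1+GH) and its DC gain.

T(s) = G/(1+GH) = [39/(s+24)] / [1 + 39/(s+24)] = 39/(s+24+39) = 39/(s+63). DC gain = 39/63 = 0.6190.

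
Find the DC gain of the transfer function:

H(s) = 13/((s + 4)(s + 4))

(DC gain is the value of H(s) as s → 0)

DC gain = H(0) = 13/(4 × 4) = 13/16 = 0.8125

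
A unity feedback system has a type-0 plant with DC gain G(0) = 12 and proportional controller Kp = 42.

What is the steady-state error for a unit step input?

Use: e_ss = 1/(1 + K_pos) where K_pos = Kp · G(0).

K_pos = Kp · G(0) = 42 × 12 = 504. e_ss = 1/(1 + 504) = 0.0020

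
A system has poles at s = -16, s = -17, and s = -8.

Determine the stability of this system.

All poles are in the left half-plane. System is stable.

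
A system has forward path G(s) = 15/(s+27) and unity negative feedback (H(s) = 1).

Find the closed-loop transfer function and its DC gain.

T(s) = G/(1+GH) = [15/(s+27)] / [1 + 15/(s+27)] = 15/(s+27+15) = 15/(s+42). DC gain = 15/42 = 0.3571.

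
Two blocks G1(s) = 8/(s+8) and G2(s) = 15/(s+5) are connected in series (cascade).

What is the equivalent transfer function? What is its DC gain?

Series: multiply transfer functions. G_eq = 8/(s+8) × 15/(s+5) = 120/((s+8)(s+5)). DC gain = 120/(8×5) = 3.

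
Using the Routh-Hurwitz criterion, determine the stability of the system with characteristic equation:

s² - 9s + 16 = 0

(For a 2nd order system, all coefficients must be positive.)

Coefficients: 1, -9, 16. b=-9 not positive, so system is unstable.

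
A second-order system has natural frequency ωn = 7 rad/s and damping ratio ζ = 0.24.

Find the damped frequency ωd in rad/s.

ωd = ωn√(1 - ζ²) = 7√(1 - 0.24²) = 6.8 rad/s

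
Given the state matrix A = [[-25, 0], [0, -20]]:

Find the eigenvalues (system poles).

For diagonal matrix, eigenvalues are diagonal entries: λ₁ = -25, λ₂ = -20.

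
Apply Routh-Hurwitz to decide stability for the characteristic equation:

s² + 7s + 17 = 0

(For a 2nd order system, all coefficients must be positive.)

Coefficients: 1, 7, 17. All positive, so system is stable.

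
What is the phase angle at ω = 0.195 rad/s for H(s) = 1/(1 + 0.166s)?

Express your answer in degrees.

Phase = -arctan(ωτ) = -arctan(0.195 × 0.166) = -1.9°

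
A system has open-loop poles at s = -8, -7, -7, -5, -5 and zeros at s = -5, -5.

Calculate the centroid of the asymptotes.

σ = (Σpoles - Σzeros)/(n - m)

σ = (Σpoles - Σzeros)/(n - m) = (-32 - (-10))/(5 - 2) = -22/3 = -7.33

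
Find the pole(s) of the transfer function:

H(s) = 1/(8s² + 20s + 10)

Discriminant = 20² - 4×8×10 = 400 - 320 = 80 > 0, so two distinct real poles. Using quadratic formula: s = (-20 ± √80)/(2×8) = (-20 ± √80)/16, with √80 ≈ 8.9443. s₁ ≈ -0.6910, s₂ ≈ -1.8090. Poles: s₁ = -0.6910, s₂ = -1.8090.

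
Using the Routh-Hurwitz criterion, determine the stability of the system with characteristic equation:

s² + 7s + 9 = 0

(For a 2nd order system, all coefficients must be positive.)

Coefficients: 1, 7, 9. All positive, so system is stable.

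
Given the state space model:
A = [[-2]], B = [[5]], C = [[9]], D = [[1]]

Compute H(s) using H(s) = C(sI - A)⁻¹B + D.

(sI - A)⁻¹ = 1/(s + 2). H(s) = 9×5/(s + 2) + 1 = (s + 47)/(s + 2).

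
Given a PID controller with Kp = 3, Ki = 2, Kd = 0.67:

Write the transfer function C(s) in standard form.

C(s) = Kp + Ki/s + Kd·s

Substituting values: C(s) = 3 + 2/s + 0.67s = (0.67s² + 3s + 2)/s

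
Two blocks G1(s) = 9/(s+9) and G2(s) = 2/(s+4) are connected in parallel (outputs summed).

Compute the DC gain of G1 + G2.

Parallel: G_eq = G1 + G2. DC gain = G1(0) + G2(0) = 9/9 + 2/4 = 1 + 0.5 = 1.5.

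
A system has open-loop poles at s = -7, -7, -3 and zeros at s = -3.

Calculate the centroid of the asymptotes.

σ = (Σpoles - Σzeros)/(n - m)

σ = (Σpoles - Σzeros)/(n - m) = (-17 - (-3))/(3 - 1) = -14/2 = -7.0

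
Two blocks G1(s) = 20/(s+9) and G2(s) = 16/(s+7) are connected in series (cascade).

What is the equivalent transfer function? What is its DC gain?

Series: multiply transfer functions. G_eq = 20/(s+9) × 16/(s+7) = 320/((s+9)(s+7)). DC gain = 320/(9×7) = 5.0794.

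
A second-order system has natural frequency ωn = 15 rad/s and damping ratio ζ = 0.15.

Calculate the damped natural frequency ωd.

ωd = ωn√(1 - ζ²) = 15√(1 - 0.15²) = 14.83 rad/s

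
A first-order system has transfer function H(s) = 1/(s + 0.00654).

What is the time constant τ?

For H(s) = 1/(s + 1/τ), the pole is at -1/τ = -0.00654, so τ = 1/0.00654 = 152.9 s.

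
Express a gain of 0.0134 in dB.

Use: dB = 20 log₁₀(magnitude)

dB = 20 log₁₀(0.0134) = -37.5 dB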